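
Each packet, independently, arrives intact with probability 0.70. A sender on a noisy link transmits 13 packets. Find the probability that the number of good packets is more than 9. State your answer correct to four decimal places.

X ~ Binomial(13, 0.70); P(X ≥ 10) = Σ C(13,k) p^k (1−p)^(13−k) over k:
  k=10: C(13,10)·0.70^10·0.30^3 = 0.218127
  k=11: C(13,11)·0.70^11·0.30^2 = 0.138808
  k=12: C(13,12)·0.70^12·0.30^1 = 0.053981
  k=13: C(13,13)·0.70^13·0.30^0 = 0.009689
Total = 0.420606

0.4206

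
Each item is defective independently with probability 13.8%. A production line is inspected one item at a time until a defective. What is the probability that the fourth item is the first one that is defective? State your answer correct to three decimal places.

Geometric (trials to first success), p = 0.138.
P(Y = 4) = (1−p)^3 · p = 0.6405 · 0.138 = 0.08839

0.088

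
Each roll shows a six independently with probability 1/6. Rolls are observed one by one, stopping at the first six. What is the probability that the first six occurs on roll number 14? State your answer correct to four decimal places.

Geometric (trials to first success), p = 0.166667.
P(Y = 14) = (1−p)^13 · p = 0.093464 · 0.166667 = 0.015577

0.0156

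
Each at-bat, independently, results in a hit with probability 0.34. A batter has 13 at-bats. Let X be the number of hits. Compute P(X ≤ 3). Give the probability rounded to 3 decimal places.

0.304

X ~ Binomial(13, 0.34); P(X ≤ 3) = Σ C(13,k) p^k (1−p)^(13−k) over k:
  k=0: C(13,0)·0.34^0·0.66^13 = 0.00451
  k=1: C(13,1)·0.34^1·0.66^12 = 0.03020
  k=2: C(13,2)·0.34^2·0.66^11 = 0.09333
  k=3: C(13,3)·0.34^3·0.66^10 = 0.17630
Total = 0.30433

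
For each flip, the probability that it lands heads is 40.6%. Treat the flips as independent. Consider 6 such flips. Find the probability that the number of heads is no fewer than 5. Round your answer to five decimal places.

X ~ Binomial(6, 0.406); P(X ≥ 5) = Σ C(6,k) p^k (1−p)^(6−k) over k:
  k=5: C(6,5)·0.406^5·0.594^1 = 0.0393159
  k=6: C(6,6)·0.406^6·0.594^0 = 0.0044787
Total = 0.0437946

0.04379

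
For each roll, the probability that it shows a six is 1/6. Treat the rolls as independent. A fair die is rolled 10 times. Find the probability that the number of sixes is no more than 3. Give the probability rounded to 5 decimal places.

0.93027

X ~ Binomial(10, 0.166667); P(X ≤ 3) = Σ C(10,k) p^k (1−p)^(10−k) over k:
  k=0: C(10,0)·0.166667^0·0.833333^10 = 0.1615056
  k=1: C(10,1)·0.166667^1·0.833333^9 = 0.3230112
  k=2: C(10,2)·0.166667^2·0.833333^8 = 0.2907100
  k=3: C(10,3)·0.166667^3·0.833333^7 = 0.1550454
Total = 0.9302722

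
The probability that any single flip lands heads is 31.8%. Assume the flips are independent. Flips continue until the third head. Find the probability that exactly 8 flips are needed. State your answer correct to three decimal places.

Y = trial on which the third success occurs; negative binomial, r=3, p=0.318.
P(Y=8) = C(7,2) · p^3 · (1−p)^5
= 21 · 0.032157 · 0.14754 = 0.09964

0.100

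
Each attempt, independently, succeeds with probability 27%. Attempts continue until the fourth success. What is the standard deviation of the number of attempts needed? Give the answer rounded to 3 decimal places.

6.329

Y = total attempts until the fourth success; negative binomial with r=4, p=0.27.
SD(Y) = √[r(1−p)/p²] = √(40.05487) = 6.32889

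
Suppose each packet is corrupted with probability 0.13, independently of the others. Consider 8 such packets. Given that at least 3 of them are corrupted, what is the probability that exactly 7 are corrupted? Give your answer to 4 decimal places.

0.0001

X ~ Binomial(8, 0.13). Want P(X=7 | X≥3) = P(X=7) / P(X≥3).
P(X=7) = C(8,7)·0.13^7·0.87^1 = 0.000004
P(X≥3) = 1 − 0.328212 − 0.392345 − 0.205192 = 0.074251
Ratio = 0.000004 / 0.074251 = 0.000059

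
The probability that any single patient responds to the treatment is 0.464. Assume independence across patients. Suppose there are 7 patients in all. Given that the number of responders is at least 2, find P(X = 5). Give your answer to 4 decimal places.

X ~ Binomial(7, 0.464). Want P(X=5 | X≥2) = P(X=5) / P(X≥2).
P(X=5) = C(7,5)·0.464^5·0.536^2 = 0.129759
P(X≥2) = 1 − 0.012710 − 0.077020 = 0.910270
Ratio = 0.129759 / 0.910270 = 0.142551

0.1426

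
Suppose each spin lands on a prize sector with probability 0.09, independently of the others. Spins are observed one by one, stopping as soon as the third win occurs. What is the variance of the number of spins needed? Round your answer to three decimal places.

Y = total spins until the third success; negative binomial with r=3, p=0.09.
Var(Y) = r(1−p)/p² = 3·0.91 / 0.09² = 337.03704

337.037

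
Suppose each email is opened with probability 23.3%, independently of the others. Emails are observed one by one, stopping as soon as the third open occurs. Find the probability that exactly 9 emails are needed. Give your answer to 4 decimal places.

0.0721

Y = trial on which the third success occurs; negative binomial, r=3, p=0.233.
P(Y=9) = C(8,2) · p^3 · (1−p)^6
= 28 · 0.012649 · 0.2036 = 0.072110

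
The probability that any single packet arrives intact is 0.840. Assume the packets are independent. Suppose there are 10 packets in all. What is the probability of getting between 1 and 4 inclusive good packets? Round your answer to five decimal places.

0.00196

X ~ Binomial(10, 0.84); P(1 ≤ X ≤ 4) = Σ C(10,k) p^k (1−p)^(10−k) over k:
  k=1: C(10,1)·0.84^1·0.16^9 = 0.0000006
  k=2: C(10,2)·0.84^2·0.16^8 = 0.0000136
  k=3: C(10,3)·0.84^3·0.16^7 = 0.0001909
  k=4: C(10,4)·0.84^4·0.16^6 = 0.0017541
Total = 0.0019592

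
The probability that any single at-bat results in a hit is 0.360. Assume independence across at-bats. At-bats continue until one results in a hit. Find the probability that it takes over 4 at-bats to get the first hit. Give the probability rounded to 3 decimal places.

0.168

Y = number of at-bats to the first success; geometric, p = 0.36.
P(Y > 4) = P(first 4 all fail) = (1−p)^4 = 0.16777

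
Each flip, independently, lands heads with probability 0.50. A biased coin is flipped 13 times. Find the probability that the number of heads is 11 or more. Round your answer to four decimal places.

0.0112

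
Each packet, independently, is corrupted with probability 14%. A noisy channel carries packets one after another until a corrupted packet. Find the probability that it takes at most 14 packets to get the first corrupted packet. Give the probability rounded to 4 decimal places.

Y = number of packets to the first success; geometric, p = 0.14.
P(Y ≤ 14) = 1 − (1−p)^14 = 1 − 0.121054 = 0.878946

0.8789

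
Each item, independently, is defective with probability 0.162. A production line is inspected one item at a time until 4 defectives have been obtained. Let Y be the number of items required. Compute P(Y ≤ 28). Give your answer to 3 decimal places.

0.686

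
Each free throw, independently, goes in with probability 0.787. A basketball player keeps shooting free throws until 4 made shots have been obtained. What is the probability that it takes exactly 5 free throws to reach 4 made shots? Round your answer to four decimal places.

0.3268

Y = trial on which the fourth success occurs; negative binomial, r=4, p=0.787.
P(Y=5) = C(4,3) · p^4 · (1−p)^1
= 4 · 0.38362 · 0.213 = 0.326843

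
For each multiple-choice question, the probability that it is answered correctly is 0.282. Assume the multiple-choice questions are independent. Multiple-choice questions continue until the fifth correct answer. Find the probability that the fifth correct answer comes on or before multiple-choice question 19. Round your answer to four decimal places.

Finishing within 19 multiple-choice questions ⇔ at least 5 successes in the first 19. With X ~ Binomial(19, 0.282), P(Y ≤ 19) = 1 − P(X ≤ 4).
  k=0: C(19,0)·0.282^0·0.718^19 = 0.001847
  k=1: C(19,1)·0.282^1·0.718^18 = 0.013780
  k=2: C(19,2)·0.282^2·0.718^17 = 0.048709
  k=3: C(19,3)·0.282^3·0.718^16 = 0.108408
  k=4: C(19,4)·0.282^4·0.718^15 = 0.170313
1 − 0.343056 = 0.656944

0.6569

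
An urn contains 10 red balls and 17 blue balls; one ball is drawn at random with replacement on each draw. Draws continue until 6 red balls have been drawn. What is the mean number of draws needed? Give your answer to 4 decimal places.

Y = total draws until the sixth success; negative binomial with r=6, p=0.370370.
E[Y] = r / p = 6 / 0.370370 = 16.200000

16.2000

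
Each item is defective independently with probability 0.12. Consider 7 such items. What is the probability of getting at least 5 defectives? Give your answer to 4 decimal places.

X ~ Binomial(7, 0.12); P(X ≥ 5) = Σ C(7,k) p^k (1−p)^(7−k) over k:
  k=5: C(7,5)·0.12^5·0.88^2 = 0.000405
  k=6: C(7,6)·0.12^6·0.88^1 = 0.000018
  k=7: C(7,7)·0.12^7·0.88^0 = 0.000000
Total = 0.000423

0.0004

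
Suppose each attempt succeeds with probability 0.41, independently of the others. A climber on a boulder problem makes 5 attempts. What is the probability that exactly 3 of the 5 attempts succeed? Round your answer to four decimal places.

X ~ Binomial(n=5, p=0.41).
P(X=3) = C(5,3) · p^3 · (1−p)^2
= 10 · 0.068921 · 0.3481 = 0.239914

0.2399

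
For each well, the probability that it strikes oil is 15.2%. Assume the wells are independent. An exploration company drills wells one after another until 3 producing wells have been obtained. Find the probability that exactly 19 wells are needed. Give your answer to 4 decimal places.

Y = trial on which the third success occurs; negative binomial, r=3, p=0.152.
P(Y=19) = C(18,2) · p^3 · (1−p)^16
= 153 · 0.0035118 · 0.071505 = 0.038420

0.0384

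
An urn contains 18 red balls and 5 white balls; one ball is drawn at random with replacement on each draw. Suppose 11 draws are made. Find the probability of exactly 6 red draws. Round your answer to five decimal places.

X ~ Binomial(n=11, p=0.782609).
P(X=6) = C(11,6) · p^6 · (1−p)^5
= 462 · 0.22976 · 0.00048552 = 0.0515372

0.05154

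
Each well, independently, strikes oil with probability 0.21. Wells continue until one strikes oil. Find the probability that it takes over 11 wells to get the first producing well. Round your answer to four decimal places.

0.0748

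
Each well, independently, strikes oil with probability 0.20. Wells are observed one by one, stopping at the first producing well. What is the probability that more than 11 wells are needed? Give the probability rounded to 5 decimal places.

Y = number of wells to the first success; geometric, p = 0.20.
P(Y > 11) = P(first 11 all fail) = (1−p)^11 = 0.0858993

0.08590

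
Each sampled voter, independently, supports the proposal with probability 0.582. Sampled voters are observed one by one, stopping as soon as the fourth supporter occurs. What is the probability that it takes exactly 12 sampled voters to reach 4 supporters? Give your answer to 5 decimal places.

Y = trial on which the fourth success occurs; negative binomial, r=4, p=0.582.
P(Y=12) = C(11,3) · p^4 · (1−p)^8
= 165 · 0.11473 · 0.00093199 = 0.0176436

0.01764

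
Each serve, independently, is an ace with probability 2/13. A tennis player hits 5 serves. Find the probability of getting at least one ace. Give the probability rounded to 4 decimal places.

0.5662

P(at least one) = 1 − P(none) = 1 − (1 − 0.153846)^5
= 1 − 0.433757 = 0.566243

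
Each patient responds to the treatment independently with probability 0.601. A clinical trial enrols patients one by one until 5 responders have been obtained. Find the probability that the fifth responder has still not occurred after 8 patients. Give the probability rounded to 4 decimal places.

0.4036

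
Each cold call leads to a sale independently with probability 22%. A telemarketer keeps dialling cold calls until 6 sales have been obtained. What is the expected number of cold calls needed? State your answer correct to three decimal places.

27.273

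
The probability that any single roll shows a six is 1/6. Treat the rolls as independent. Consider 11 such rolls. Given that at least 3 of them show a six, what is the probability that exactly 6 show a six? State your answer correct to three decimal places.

0.015

X ~ Binomial(11, 0.166667). Want P(X=6 | X≥3) = P(X=6) / P(X≥3).
P(X=6) = C(11,6)·0.166667^6·0.833333^5 = 0.00398
P(X≥3) = 1 − 0.13459 − 0.29609 − 0.29609 = 0.27322
Ratio = 0.00398 / 0.27322 = 0.01456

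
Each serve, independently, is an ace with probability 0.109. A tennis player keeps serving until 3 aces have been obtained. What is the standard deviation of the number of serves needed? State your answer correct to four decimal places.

Y = total serves until the third success; negative binomial with r=3, p=0.109.
SD(Y) = √[r(1−p)/p²] = √(224.981062) = 14.999369

14.9994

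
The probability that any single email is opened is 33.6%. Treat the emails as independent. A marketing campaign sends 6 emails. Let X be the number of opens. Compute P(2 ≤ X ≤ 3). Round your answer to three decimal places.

0.551

X ~ Binomial(6, 0.336); P(2 ≤ X ≤ 3) = Σ C(6,k) p^k (1−p)^(6−k) over k:
  k=2: C(6,2)·0.336^2·0.664^4 = 0.32919
  k=3: C(6,3)·0.336^3·0.664^3 = 0.22210
Total = 0.55129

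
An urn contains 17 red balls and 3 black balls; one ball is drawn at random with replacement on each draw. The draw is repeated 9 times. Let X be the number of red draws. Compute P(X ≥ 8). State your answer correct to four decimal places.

0.5995

X ~ Binomial(9, 0.85); P(X ≥ 8) = Σ C(9,k) p^k (1−p)^(9−k) over k:
  k=8: C(9,8)·0.85^8·0.15^1 = 0.367862
  k=9: C(9,9)·0.85^9·0.15^0 = 0.231617
Total = 0.599479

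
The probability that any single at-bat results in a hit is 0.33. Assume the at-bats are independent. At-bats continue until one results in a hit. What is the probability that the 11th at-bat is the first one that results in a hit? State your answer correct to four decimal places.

0.0060

Geometric (trials to first success), p = 0.33.
P(Y = 11) = (1−p)^10 · p = 0.018228 · 0.33 = 0.006015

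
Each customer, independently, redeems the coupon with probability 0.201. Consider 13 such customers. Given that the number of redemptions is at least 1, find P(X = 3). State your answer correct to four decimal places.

0.2604

X ~ Binomial(13, 0.201). Want P(X=3 | X≥1) = P(X=3) / P(X≥1).
P(X=3) = C(13,3)·0.201^3·0.799^10 = 0.246276
P(X≥1) = 1 − 0.054089 = 0.945911
Ratio = 0.246276 / 0.945911 = 0.260358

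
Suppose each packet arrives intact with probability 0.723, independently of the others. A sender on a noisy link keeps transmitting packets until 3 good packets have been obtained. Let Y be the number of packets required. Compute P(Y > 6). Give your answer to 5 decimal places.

Needing more than 6 packets ⇔ fewer than 3 successes in the first 6. With X ~ Binomial(6, 0.723), P(Y > 6) = P(X ≤ 2).
  k=0: C(6,0)·0.723^0·0.277^6 = 0.0004517
  k=1: C(6,1)·0.723^1·0.277^5 = 0.0070744
  k=2: C(6,2)·0.723^2·0.277^4 = 0.0461622
P(X ≤ 2) = 0.0536884

0.05369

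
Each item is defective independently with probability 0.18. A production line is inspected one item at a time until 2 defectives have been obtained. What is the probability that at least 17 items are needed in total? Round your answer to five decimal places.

0.18854

Needing more than 16 items ⇔ fewer than 2 successes in the first 16. With X ~ Binomial(16, 0.18), P(Y > 16) = P(X ≤ 1).
  k=0: C(16,0)·0.18^0·0.82^16 = 0.0417851
  k=1: C(16,1)·0.18^1·0.82^15 = 0.1467575
P(X ≤ 1) = 0.1885426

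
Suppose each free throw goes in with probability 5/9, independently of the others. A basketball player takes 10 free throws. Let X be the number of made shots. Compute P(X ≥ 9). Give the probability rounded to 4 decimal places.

0.0252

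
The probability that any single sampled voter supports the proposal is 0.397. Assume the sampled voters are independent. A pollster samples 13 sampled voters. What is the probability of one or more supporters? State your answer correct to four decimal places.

0.9986

P(at least one) = 1 − P(none) = 1 − (1 − 0.397)^13
= 1 − 0.001394 = 0.998606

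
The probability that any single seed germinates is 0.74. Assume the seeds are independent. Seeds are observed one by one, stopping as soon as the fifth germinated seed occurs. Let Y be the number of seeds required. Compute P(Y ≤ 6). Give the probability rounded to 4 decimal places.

0.5104

Finishing within 6 seeds ⇔ at least 5 successes in the first 6. With X ~ Binomial(6, 0.74), P(Y ≤ 6) = 1 − P(X ≤ 4).
  k=0: C(6,0)·0.74^0·0.26^6 = 0.000309
  k=1: C(6,1)·0.74^1·0.26^5 = 0.005275
  k=2: C(6,2)·0.74^2·0.26^4 = 0.037536
  k=3: C(6,3)·0.74^3·0.26^3 = 0.142444
  k=4: C(6,4)·0.74^4·0.26^2 = 0.304064
1 − 0.489628 = 0.510372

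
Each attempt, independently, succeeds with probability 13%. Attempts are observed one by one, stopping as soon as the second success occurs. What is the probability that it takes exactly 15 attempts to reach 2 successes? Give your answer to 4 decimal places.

0.0387

Y = trial on which the second success occurs; negative binomial, r=2, p=0.13.
P(Y=15) = C(14,1) · p^2 · (1−p)^13
= 14 · 0.0169 · 0.16359 = 0.038705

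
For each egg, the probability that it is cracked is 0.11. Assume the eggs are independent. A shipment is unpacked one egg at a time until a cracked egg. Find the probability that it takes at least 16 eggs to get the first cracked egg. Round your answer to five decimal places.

Y = number of eggs to the first success; geometric, p = 0.11.
P(Y > 15) = P(first 15 all fail) = (1−p)^15 = 0.1741206

0.17412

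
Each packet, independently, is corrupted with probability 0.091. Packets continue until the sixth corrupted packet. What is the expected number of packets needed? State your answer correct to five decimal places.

65.93407

Y = total packets until the sixth success; negative binomial with r=6, p=0.091.
E[Y] = r / p = 6 / 0.091 = 65.9340659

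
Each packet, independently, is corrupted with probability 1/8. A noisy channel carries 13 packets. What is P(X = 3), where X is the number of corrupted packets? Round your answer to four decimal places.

0.1470

X ~ Binomial(n=13, p=0.125).
P(X=3) = C(13,3) · p^3 · (1−p)^10
= 286 · 0.0019531 · 0.26308 = 0.146952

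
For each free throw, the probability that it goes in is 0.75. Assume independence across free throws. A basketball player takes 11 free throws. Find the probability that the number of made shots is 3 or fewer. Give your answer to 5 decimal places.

0.00119

X ~ Binomial(11, 0.75); P(X ≤ 3) = Σ C(11,k) p^k (1−p)^(11−k) over k:
  k=0: C(11,0)·0.75^0·0.25^11 = 0.0000002
  k=1: C(11,1)·0.75^1·0.25^10 = 0.0000079
  k=2: C(11,2)·0.75^2·0.25^9 = 0.0001180
  k=3: C(11,3)·0.75^3·0.25^8 = 0.0010622
Total = 0.0011883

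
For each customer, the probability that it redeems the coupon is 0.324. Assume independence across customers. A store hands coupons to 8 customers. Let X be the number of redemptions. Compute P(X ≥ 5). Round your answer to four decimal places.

0.0787

X ~ Binomial(8, 0.324); P(X ≥ 5) = Σ C(8,k) p^k (1−p)^(8−k) over k:
  k=5: C(8,5)·0.324^5·0.676^3 = 0.061767
  k=6: C(8,6)·0.324^6·0.676^2 = 0.014802
  k=7: C(8,7)·0.324^7·0.676^1 = 0.002027
  k=8: C(8,8)·0.324^8·0.676^0 = 0.000121
Total = 0.078717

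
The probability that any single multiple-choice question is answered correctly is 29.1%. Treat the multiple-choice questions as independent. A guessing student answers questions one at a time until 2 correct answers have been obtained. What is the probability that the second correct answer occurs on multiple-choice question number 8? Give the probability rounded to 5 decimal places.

0.07529

Y = trial on which the second success occurs; negative binomial, r=2, p=0.291.
P(Y=8) = C(7,1) · p^2 · (1−p)^6
= 7 · 0.084681 · 0.12702 = 0.0752942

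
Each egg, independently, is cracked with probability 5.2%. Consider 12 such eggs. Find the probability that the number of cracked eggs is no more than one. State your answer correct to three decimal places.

0.874

X ~ Binomial(12, 0.052); P(X ≤ 1) = Σ C(12,k) p^k (1−p)^(12−k) over k:
  k=0: C(12,0)·0.052^0·0.948^12 = 0.52687
  k=1: C(12,1)·0.052^1·0.948^11 = 0.34680
Total = 0.87366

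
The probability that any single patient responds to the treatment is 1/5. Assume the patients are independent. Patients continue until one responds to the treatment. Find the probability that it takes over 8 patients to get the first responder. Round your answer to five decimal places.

0.16777

Y = number of patients to the first success; geometric, p = 0.20.
P(Y > 8) = P(first 8 all fail) = (1−p)^8 = 0.1677722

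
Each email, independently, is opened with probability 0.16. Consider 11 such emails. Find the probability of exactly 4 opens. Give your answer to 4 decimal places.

0.0638

X ~ Binomial(n=11, p=0.16).
P(X=4) = C(11,4) · p^4 · (1−p)^7
= 330 · 0.00065536 · 0.29509 = 0.063819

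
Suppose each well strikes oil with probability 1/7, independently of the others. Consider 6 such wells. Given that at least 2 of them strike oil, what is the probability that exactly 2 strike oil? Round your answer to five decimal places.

X ~ Binomial(6, 0.142857). Want P(X=2 | X≥2) = P(X=2) / P(X≥2).
P(X=2) = C(6,2)·0.142857^2·0.857143^4 = 0.1652373
P(X≥2) = 1 − 0.3965695 − 0.3965695 = 0.2068611
Ratio = 0.1652373 / 0.2068611 = 0.7987837

0.79878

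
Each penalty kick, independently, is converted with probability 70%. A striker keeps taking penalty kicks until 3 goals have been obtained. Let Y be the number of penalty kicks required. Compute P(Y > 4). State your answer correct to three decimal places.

0.348

Needing more than 4 penalty kicks ⇔ fewer than 3 successes in the first 4. With X ~ Binomial(4, 0.70), P(Y > 4) = P(X ≤ 2).
  k=0: C(4,0)·0.70^0·0.30^4 = 0.00810
  k=1: C(4,1)·0.70^1·0.30^3 = 0.07560
  k=2: C(4,2)·0.70^2·0.30^2 = 0.26460
P(X ≤ 2) = 0.34830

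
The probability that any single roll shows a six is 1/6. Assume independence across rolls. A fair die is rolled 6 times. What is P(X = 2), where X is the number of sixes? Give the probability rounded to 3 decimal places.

0.201

X ~ Binomial(n=6, p=0.166667).
P(X=2) = C(6,2) · p^2 · (1−p)^4
= 15 · 0.027778 · 0.48225 = 0.20094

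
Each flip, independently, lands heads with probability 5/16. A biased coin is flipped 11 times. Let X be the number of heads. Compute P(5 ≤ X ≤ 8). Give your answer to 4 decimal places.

0.2378

X ~ Binomial(11, 0.3125); P(5 ≤ X ≤ 8) = Σ C(11,k) p^k (1−p)^(11−k) over k:
  k=5: C(11,5)·0.3125^5·0.6875^6 = 0.145388
  k=6: C(11,6)·0.3125^6·0.6875^5 = 0.066085
  k=7: C(11,7)·0.3125^7·0.6875^4 = 0.021456
  k=8: C(11,8)·0.3125^8·0.6875^3 = 0.004876
Total = 0.237806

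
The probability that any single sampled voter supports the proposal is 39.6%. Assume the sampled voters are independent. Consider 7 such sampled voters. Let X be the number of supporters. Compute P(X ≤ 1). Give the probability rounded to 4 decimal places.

X ~ Binomial(7, 0.396); P(X ≤ 1) = Σ C(7,k) p^k (1−p)^(7−k) over k:
  k=0: C(7,0)·0.396^0·0.604^7 = 0.029326
  k=1: C(7,1)·0.396^1·0.604^6 = 0.134591
Total = 0.163917

0.1639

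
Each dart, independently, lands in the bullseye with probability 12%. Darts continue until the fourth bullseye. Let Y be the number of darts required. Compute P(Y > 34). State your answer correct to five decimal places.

Needing more than 34 darts ⇔ fewer than 4 successes in the first 34. With X ~ Binomial(34, 0.12), P(Y > 34) = P(X ≤ 3).
  k=0: C(34,0)·0.12^0·0.88^34 = 0.0129542
  k=1: C(34,1)·0.12^1·0.88^33 = 0.0600604
  k=2: C(34,2)·0.12^2·0.88^32 = 0.1351359
  k=3: C(34,3)·0.12^3·0.88^31 = 0.1965614
P(X ≤ 3) = 0.4047119

0.40471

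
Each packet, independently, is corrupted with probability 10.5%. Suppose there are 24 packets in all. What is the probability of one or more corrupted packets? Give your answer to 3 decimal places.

0.930

P(at least one) = 1 − P(none) = 1 − (1 − 0.105)^24
= 1 − 0.06978 = 0.93022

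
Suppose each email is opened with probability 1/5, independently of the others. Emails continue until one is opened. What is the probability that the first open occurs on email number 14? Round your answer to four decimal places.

Geometric (trials to first success), p = 0.20.
P(Y = 14) = (1−p)^13 · p = 0.054976 · 0.20 = 0.010995

0.0110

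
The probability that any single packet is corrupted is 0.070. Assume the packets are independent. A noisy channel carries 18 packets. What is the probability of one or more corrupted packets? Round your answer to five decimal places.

P(at least one) = 1 − P(none) = 1 − (1 − 0.07)^18
= 1 − 0.2708277 = 0.7291723

0.72917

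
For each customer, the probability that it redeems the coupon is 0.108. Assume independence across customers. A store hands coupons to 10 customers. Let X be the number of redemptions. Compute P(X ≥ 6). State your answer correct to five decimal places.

0.00023

X ~ Binomial(10, 0.108); P(X ≥ 6) = Σ C(10,k) p^k (1−p)^(10−k) over k:
  k=6: C(10,6)·0.108^6·0.892^4 = 0.0002110
  k=7: C(10,7)·0.108^7·0.892^3 = 0.0000146
  k=8: C(10,8)·0.108^8·0.892^2 = 0.0000007
  k=9: C(10,9)·0.108^9·0.892^1 = 0.0000000
  k=10: C(10,10)·0.108^10·0.892^0 = 0.0000000
Total = 0.0002262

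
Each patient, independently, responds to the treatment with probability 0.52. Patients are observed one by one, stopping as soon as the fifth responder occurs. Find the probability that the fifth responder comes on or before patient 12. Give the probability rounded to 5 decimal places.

0.84249

Finishing within 12 patients ⇔ at least 5 successes in the first 12. With X ~ Binomial(12, 0.52), P(Y ≤ 12) = 1 − P(X ≤ 4).
  k=0: C(12,0)·0.52^0·0.48^12 = 0.0001496
  k=1: C(12,1)·0.52^1·0.48^11 = 0.0019446
  k=2: C(12,2)·0.52^2·0.48^10 = 0.0115868
  k=3: C(12,3)·0.52^3·0.48^9 = 0.0418412
  k=4: C(12,4)·0.52^4·0.48^8 = 0.1019879
1 − 0.1575100 = 0.8424900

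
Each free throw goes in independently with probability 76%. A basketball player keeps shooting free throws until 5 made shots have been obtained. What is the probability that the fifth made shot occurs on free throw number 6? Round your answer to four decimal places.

Y = trial on which the fifth success occurs; negative binomial, r=5, p=0.76.
P(Y=6) = C(5,4) · p^5 · (1−p)^1
= 5 · 0.25355 · 0.24 = 0.304263

0.3043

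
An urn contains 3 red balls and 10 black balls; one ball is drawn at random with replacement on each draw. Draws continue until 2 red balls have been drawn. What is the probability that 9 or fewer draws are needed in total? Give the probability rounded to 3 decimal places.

0.651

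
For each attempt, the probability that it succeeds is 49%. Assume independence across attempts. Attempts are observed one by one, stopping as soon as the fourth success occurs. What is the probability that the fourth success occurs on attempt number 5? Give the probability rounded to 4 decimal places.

Y = trial on which the fourth success occurs; negative binomial, r=4, p=0.49.
P(Y=5) = C(4,3) · p^4 · (1−p)^1
= 4 · 0.057648 · 0.51 = 0.117602

0.1176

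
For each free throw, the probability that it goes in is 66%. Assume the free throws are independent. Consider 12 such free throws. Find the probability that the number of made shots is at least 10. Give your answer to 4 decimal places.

0.1687

X ~ Binomial(12, 0.66); P(X ≥ 10) = Σ C(12,k) p^k (1−p)^(12−k) over k:
  k=10: C(12,10)·0.66^10·0.34^2 = 0.119658
  k=11: C(12,11)·0.66^11·0.34^1 = 0.042232
  k=12: C(12,12)·0.66^12·0.34^0 = 0.006832
Total = 0.168722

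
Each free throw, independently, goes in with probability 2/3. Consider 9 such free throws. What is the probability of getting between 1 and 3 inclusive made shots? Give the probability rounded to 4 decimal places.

X ~ Binomial(9, 0.666667); P(1 ≤ X ≤ 3) = Σ C(9,k) p^k (1−p)^(9−k) over k:
  k=1: C(9,1)·0.666667^1·0.333333^8 = 0.000914
  k=2: C(9,2)·0.666667^2·0.333333^7 = 0.007316
  k=3: C(9,3)·0.666667^3·0.333333^6 = 0.034141
Total = 0.042372

0.0424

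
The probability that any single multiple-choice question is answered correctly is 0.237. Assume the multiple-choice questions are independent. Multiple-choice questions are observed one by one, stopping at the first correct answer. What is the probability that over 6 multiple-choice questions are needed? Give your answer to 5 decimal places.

0.19731

Y = number of multiple-choice questions to the first success; geometric, p = 0.237.
P(Y > 6) = P(first 6 all fail) = (1−p)^6 = 0.1973092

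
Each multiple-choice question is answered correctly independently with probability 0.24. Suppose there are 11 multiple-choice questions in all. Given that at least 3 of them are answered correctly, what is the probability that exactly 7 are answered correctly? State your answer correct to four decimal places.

0.0098

X ~ Binomial(11, 0.24). Want P(X=7 | X≥3) = P(X=7) / P(X≥3).
P(X=7) = C(11,7)·0.24^7·0.76^4 = 0.005049
P(X≥3) = 1 − 0.048860 − 0.169723 − 0.267983 = 0.513435
Ratio = 0.005049 / 0.513435 = 0.009835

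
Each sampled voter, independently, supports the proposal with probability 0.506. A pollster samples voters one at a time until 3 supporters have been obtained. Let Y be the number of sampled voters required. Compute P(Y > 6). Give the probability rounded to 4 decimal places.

Needing more than 6 sampled voters ⇔ fewer than 3 successes in the first 6. With X ~ Binomial(6, 0.506), P(Y > 6) = P(X ≤ 2).
  k=0: C(6,0)·0.506^0·0.494^6 = 0.014533
  k=1: C(6,1)·0.506^1·0.494^5 = 0.089317
  k=2: C(6,2)·0.506^2·0.494^4 = 0.228718
P(X ≤ 2) = 0.332569

0.3326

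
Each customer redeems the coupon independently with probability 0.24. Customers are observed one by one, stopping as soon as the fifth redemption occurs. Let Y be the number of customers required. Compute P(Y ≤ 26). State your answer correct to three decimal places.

0.783

Finishing within 26 customers ⇔ at least 5 successes in the first 26. With X ~ Binomial(26, 0.24), P(Y ≤ 26) = 1 − P(X ≤ 4).
  k=0: C(26,0)·0.24^0·0.76^26 = 0.00080
  k=1: C(26,1)·0.24^1·0.76^25 = 0.00654
  k=2: C(26,2)·0.24^2·0.76^24 = 0.02581
  k=3: C(26,3)·0.24^3·0.76^23 = 0.06521
  k=4: C(26,4)·0.24^4·0.76^22 = 0.11841
1 − 0.21677 = 0.78323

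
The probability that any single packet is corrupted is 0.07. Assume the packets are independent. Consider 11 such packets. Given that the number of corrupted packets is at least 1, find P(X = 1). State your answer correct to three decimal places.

0.678

X ~ Binomial(11, 0.07). Want P(X=1 | X≥1) = P(X=1) / P(X≥1).
P(X=1) = C(11,1)·0.07^1·0.93^10 = 0.37267
P(X≥1) = 1 − 0.45010 = 0.54990
Ratio = 0.37267 / 0.54990 = 0.67770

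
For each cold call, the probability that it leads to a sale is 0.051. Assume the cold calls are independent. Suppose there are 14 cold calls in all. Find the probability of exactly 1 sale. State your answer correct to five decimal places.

X ~ Binomial(n=14, p=0.051).
P(X=1) = C(14,1) · p^1 · (1−p)^13
= 14 · 0.051 · 0.50636 = 0.3615422

0.36154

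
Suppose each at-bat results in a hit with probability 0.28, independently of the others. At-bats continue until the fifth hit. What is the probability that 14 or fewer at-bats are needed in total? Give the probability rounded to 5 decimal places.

0.35095

Finishing within 14 at-bats ⇔ at least 5 successes in the first 14. With X ~ Binomial(14, 0.28), P(Y ≤ 14) = 1 − P(X ≤ 4).
  k=0: C(14,0)·0.28^0·0.72^14 = 0.0100613
  k=1: C(14,1)·0.28^1·0.72^13 = 0.0547783
  k=2: C(14,2)·0.28^2·0.72^12 = 0.1384674
  k=3: C(14,3)·0.28^3·0.72^11 = 0.2153937
  k=4: C(14,4)·0.28^4·0.72^10 = 0.2303516
1 − 0.6490522 = 0.3509478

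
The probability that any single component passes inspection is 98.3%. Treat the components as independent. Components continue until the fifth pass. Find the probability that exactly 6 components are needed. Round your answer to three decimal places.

Y = trial on which the fifth success occurs; negative binomial, r=5, p=0.983.
P(Y=6) = C(5,4) · p^5 · (1−p)^1
= 5 · 0.91784 · 0.017 = 0.07802

0.078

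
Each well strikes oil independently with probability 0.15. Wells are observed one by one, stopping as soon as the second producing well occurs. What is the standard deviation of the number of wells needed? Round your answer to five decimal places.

Y = total wells until the second success; negative binomial with r=2, p=0.15.
SD(Y) = √[r(1−p)/p²] = √(75.5555556) = 8.6922699

8.69227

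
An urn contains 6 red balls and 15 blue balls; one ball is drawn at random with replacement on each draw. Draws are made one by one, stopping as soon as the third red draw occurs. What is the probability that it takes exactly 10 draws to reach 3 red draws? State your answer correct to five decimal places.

0.07965

Y = trial on which the third success occurs; negative binomial, r=3, p=0.285714.
P(Y=10) = C(9,2) · p^3 · (1−p)^7
= 36 · 0.023324 · 0.094865 = 0.0796530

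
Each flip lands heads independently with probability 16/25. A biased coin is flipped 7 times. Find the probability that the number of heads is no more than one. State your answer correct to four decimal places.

0.0105

X ~ Binomial(7, 0.64); P(X ≤ 1) = Σ C(7,k) p^k (1−p)^(7−k) over k:
  k=0: C(7,0)·0.64^0·0.36^7 = 0.000784
  k=1: C(7,1)·0.64^1·0.36^6 = 0.009752
Total = 0.010536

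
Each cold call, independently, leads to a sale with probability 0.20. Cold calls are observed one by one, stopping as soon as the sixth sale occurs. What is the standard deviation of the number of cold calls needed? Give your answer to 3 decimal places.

10.954

Y = total cold calls until the sixth success; negative binomial with r=6, p=0.20.
SD(Y) = √[r(1−p)/p²] = √(120.00000) = 10.95445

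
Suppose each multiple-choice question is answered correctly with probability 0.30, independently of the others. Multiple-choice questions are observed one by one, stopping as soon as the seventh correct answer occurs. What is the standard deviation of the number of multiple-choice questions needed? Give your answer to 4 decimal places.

Y = total multiple-choice questions until the seventh success; negative binomial with r=7, p=0.30.
SD(Y) = √[r(1−p)/p²] = √(54.444444) = 7.378648

7.3786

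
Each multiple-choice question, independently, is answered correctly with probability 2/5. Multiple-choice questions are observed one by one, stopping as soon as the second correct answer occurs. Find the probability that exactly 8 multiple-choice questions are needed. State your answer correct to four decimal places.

Y = trial on which the second success occurs; negative binomial, r=2, p=0.40.
P(Y=8) = C(7,1) · p^2 · (1−p)^6
= 7 · 0.16 · 0.046656 = 0.052255

0.0523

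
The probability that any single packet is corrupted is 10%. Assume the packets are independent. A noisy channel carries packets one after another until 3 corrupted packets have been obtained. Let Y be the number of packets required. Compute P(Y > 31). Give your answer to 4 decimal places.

0.3886

Needing more than 31 packets ⇔ fewer than 3 successes in the first 31. With X ~ Binomial(31, 0.10), P(Y > 31) = P(X ≤ 2).
  k=0: C(31,0)·0.10^0·0.90^31 = 0.038152
  k=1: C(31,1)·0.10^1·0.90^30 = 0.131413
  k=2: C(31,2)·0.10^2·0.90^29 = 0.219021
P(X ≤ 2) = 0.388586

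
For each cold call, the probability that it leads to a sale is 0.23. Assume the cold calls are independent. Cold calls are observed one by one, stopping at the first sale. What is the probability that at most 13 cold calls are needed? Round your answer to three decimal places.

Y = number of cold calls to the first success; geometric, p = 0.23.
P(Y ≤ 13) = 1 − (1−p)^13 = 1 − 0.03345 = 0.96655

0.967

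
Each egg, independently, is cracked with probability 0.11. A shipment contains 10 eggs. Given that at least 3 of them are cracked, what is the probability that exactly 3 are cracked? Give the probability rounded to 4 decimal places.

X ~ Binomial(10, 0.11). Want P(X=3 | X≥3) = P(X=3) / P(X≥3).
P(X=3) = C(10,3)·0.11^3·0.89^7 = 0.070646
P(X≥3) = 1 − 0.311817 − 0.385392 − 0.214347 = 0.088443
Ratio = 0.070646 / 0.088443 = 0.798773

0.7988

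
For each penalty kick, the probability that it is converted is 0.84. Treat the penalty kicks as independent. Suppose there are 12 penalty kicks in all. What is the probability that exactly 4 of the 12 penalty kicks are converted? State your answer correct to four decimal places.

X ~ Binomial(n=12, p=0.84).
P(X=4) = C(12,4) · p^4 · (1−p)^8
= 495 · 0.49787 · 4.295e-07 = 0.000106

0.0001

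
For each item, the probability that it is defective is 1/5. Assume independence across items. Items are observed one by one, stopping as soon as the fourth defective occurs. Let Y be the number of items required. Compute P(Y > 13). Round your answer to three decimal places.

0.747

Needing more than 13 items ⇔ fewer than 4 successes in the first 13. With X ~ Binomial(13, 0.20), P(Y > 13) = P(X ≤ 3).
  k=0: C(13,0)·0.20^0·0.80^13 = 0.05498
  k=1: C(13,1)·0.20^1·0.80^12 = 0.17867
  k=2: C(13,2)·0.20^2·0.80^11 = 0.26801
  k=3: C(13,3)·0.20^3·0.80^10 = 0.24567
P(X ≤ 3) = 0.74732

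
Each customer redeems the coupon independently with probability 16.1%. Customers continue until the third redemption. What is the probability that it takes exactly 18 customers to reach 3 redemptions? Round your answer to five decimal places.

Y = trial on which the third success occurs; negative binomial, r=3, p=0.161.
P(Y=18) = C(17,2) · p^3 · (1−p)^15
= 136 · 0.0041733 · 0.07185 = 0.0407799

0.04078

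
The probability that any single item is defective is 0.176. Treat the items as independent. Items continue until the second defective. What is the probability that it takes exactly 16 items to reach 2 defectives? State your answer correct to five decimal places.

0.03091

Y = trial on which the second success occurs; negative binomial, r=2, p=0.176.
P(Y=16) = C(15,1) · p^2 · (1−p)^14
= 15 · 0.030976 · 0.066524 = 0.0309099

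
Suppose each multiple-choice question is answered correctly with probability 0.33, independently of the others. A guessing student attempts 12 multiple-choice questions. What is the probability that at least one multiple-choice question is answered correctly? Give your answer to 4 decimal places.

0.9918

P(at least one) = 1 − P(none) = 1 − (1 − 0.33)^12
= 1 − 0.008183 = 0.991817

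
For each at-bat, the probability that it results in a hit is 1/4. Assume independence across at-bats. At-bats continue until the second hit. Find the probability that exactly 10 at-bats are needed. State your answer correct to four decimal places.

0.0563

Y = trial on which the second success occurs; negative binomial, r=2, p=0.25.
P(Y=10) = C(9,1) · p^2 · (1−p)^8
= 9 · 0.0625 · 0.10011 = 0.056314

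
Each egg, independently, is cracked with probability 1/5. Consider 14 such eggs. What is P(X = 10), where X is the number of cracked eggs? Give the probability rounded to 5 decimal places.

0.00004

X ~ Binomial(n=14, p=0.20).
P(X=10) = C(14,10) · p^10 · (1−p)^4
= 1001 · 1.024e-07 · 0.4096 = 0.0000420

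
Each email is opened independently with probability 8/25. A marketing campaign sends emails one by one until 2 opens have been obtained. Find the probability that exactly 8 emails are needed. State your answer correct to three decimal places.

Y = trial on which the second success occurs; negative binomial, r=2, p=0.32.
P(Y=8) = C(7,1) · p^2 · (1−p)^6
= 7 · 0.1024 · 0.098867 = 0.07087

0.071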